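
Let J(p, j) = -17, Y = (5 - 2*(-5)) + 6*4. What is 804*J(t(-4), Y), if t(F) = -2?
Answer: -13668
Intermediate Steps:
Y = 39 (Y = (5 + 10) + 24 = 15 + 24 = 39)
804*J(t(-4), Y) = 804*(-17) = -13668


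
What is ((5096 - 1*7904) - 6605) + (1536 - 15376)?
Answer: -23253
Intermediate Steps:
((5096 - 1*7904) - 6605) + (1536 - 15376) = ((5096 - 7904) - 6605) - 13840 = (-2808 - 6605) - 13840 = -9413 - 13840 = -23253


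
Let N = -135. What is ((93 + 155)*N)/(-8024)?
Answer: 4185/1003 ≈ 4.1725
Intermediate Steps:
((93 + 155)*N)/(-8024) = ((93 + 155)*(-135))/(-8024) = (248*(-135))*(-1/8024) = -33480*(-1/8024) = 4185/1003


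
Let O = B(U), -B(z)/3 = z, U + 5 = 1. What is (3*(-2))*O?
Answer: -72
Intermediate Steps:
U = -4 (U = -5 + 1 = -4)
B(z) = -3*z
O = 12 (O = -3*(-4) = 12)
(3*(-2))*O = (3*(-2))*12 = -6*12 = -72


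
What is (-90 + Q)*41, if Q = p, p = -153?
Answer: -9963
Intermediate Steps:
Q = -153
(-90 + Q)*41 = (-90 - 153)*41 = -243*41 = -9963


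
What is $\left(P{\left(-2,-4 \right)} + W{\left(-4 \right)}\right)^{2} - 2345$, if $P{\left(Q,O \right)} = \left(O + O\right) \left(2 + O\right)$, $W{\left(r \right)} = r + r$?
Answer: $-2281$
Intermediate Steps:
$W{\left(r \right)} = 2 r$
$P{\left(Q,O \right)} = 2 O \left(2 + O\right)$
$\left(P{\left(-2,-4 \right)} + W{\left(-4 \right)}\right)^{2} - 2345 = \left(2 \left(-4\right) \left(2 - 4\right) + 2 \left(-4\right)\right)^{2} - 2345 = \left(2 \left(-4\right) \left(-2\right) - 8\right)^{2} - 2345 = \left(16 - 8\right)^{2} - 2345 = 8^{2} - 2345 = 64 - 2345 = -2281$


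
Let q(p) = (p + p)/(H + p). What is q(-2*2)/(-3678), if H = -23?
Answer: -4/49653 ≈ -8.0559e-5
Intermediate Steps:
q(p) = 2*p/(-23 + p) (q(p) = (p + p)/(-23 + p) = (2*p)/(-23 + p) = 2*p/(-23 + p))
q(-2*2)/(-3678) = (2*(-2*2)/(-23 - 2*2))/(-3678) = (2*(-4)/(-23 - 4))*(-1/3678) = (2*(-4)/(-27))*(-1/3678) = (2*(-4)*(-1/27))*(-1/3678) = (8/27)*(-1/3678) = -4/49653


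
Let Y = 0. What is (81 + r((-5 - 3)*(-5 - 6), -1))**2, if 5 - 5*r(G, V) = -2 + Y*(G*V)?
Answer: 169744/25 ≈ 6789.8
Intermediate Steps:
r(G, V) = 7/5 (r(G, V) = 1 - (-2 + 0*(G*V))/5 = 1 - (-2 + 0)/5 = 1 - 1/5*(-2) = 1 + 2/5 = 7/5)
(81 + r((-5 - 3)*(-5 - 6), -1))**2 = (81 + 7/5)**2 = (412/5)**2 = 169744/25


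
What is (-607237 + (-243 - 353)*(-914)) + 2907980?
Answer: 2845487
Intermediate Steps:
(-607237 + (-243 - 353)*(-914)) + 2907980 = (-607237 - 596*(-914)) + 2907980 = (-607237 + 544744) + 2907980 = -62493 + 2907980 = 2845487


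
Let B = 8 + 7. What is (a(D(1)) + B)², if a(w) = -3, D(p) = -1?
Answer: 144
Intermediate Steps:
B = 15
(a(D(1)) + B)² = (-3 + 15)² = 12² = 144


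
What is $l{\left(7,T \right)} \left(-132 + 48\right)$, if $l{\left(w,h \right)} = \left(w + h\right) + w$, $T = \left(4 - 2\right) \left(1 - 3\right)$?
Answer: $-840$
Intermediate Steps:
$T = -4$ ($T = 2 \left(-2\right) = -4$)
$l{\left(w,h \right)} = h + 2 w$ ($l{\left(w,h \right)} = \left(h + w\right) + w = h + 2 w$)
$l{\left(7,T \right)} \left(-132 + 48\right) = \left(-4 + 2 \cdot 7\right) \left(-132 + 48\right) = \left(-4 + 14\right) \left(-84\right) = 10 \left(-84\right) = -840$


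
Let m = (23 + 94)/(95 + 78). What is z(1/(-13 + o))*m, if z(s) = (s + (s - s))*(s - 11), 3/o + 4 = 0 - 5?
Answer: 155493/276800 ≈ 0.56175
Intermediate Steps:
o = -1/3 (o = 3/(-4 + (0 - 5)) = 3/(-4 - 5) = 3/(-9) = 3*(-1/9) = -1/3 ≈ -0.33333)
z(s) = s*(-11 + s) (z(s) = (s + 0)*(-11 + s) = s*(-11 + s))
m = 117/173 ≈ 0.67630
z(1/(-13 + o))*m = ((-11 + 1/(-13 - 1/3))/(-13 - 1/3))*(117/173) = ((-11 + 1/(-40/3))/(-40/3))*(117/173) = -3*(-11 - 3/40)/40*(117/173) = -3/40*(-443/40)*(117/173) = (1329/1600)*(117/173) = 155493/276800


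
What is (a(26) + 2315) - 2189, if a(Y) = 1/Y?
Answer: 3277/26 ≈ 126.04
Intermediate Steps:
(a(26) + 2315) - 2189 = (1/26 + 2315) - 2189 = 60191/26 - 2189 = 3277/26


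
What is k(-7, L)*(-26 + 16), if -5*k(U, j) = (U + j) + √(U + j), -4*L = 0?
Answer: -14 + 2*I*√7 ≈ -14.0 + 5.2915*I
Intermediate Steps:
L = 0 (L = -¼*0 = 0)
k(U, j) = -U/5 - j/5 - √(U + j)/5 (k(U, j) = -((U + j) + √(U + j))/5 = -(U + j + √(U + j))/5 = -U/5 - j/5 - √(U + j)/5)
k(-7, L)*(-26 + 16) = (-⅕*(-7) - ⅕*0 - √(-7 + 0)/5)*(-26 + 16) = (7/5 + 0 - I*√7/5)*(-10) = (7/5 - I*√7/5)*(-10) = -14 + 2*I*√7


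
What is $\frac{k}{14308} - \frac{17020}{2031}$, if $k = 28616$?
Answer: $- \frac{12958}{2031} \approx -6.3801$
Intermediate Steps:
$\frac{k}{14308} - \frac{17020}{2031} = \frac{28616}{14308} - \frac{17020}{2031} = 28616 \cdot \frac{1}{14308} - \frac{17020}{2031} = 2 - \frac{17020}{2031} = - \frac{12958}{2031}$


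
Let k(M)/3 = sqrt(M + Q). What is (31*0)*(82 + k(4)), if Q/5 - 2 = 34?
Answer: 0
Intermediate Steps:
Q = 180 (Q = 10 + 5*34 = 10 + 170 = 180)
k(M) = 3*sqrt(180 + M) (k(M) = 3*sqrt(M + 180) = 3*sqrt(180 + M))
(31*0)*(82 + k(4)) = (31*0)*(82 + 3*sqrt(180 + 4)) = 0*(82 + 3*sqrt(184)) = 0*(82 + 3*(2*sqrt(46))) = 0*(82 + 6*sqrt(46)) = 0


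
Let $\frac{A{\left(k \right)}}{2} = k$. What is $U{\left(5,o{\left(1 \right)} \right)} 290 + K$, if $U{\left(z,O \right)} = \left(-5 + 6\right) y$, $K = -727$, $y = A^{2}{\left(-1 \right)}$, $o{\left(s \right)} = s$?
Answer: $433$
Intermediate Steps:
$A{\left(k \right)} = 2 k$
$y = 4$ ($y = \left(2 \left(-1\right)\right)^{2} = \left(-2\right)^{2} = 4$)
$U{\left(z,O \right)} = 4$ ($U{\left(z,O \right)} = \left(-5 + 6\right) 4 = 1 \cdot 4 = 4$)
$U{\left(5,o{\left(1 \right)} \right)} 290 + K = 4 \cdot 290 - 727 = 1160 - 727 = 433$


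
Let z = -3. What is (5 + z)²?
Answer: 4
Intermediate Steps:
(5 + z)² = (5 - 3)² = 2² = 4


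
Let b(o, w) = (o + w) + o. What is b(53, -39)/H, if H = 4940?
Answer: 67/4940 ≈ 0.013563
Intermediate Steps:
b(o, w) = w + 2*o
b(53, -39)/H = (-39 + 2*53)/4940 = (-39 + 106)*(1/4940) = 67*(1/4940) = 67/4940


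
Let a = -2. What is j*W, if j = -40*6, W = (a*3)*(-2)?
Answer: -2880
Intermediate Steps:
W = 12 (W = -2*3*(-2) = -6*(-2) = 12)
j = -240
j*W = -240*12 = -2880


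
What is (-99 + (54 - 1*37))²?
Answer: 6724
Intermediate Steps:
(-99 + (54 - 1*37))² = (-99 + (54 - 37))² = (-99 + 17)² = (-82)² = 6724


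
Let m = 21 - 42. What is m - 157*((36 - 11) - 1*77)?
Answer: 8143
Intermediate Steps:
m = -21
m - 157*((36 - 11) - 1*77) = -21 - 157*((36 - 11) - 1*77) = -21 - 157*(25 - 77) = -21 - 157*(-52) = -21 + 8164 = 8143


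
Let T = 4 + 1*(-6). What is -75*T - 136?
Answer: 14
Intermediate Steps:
T = -2 (T = 4 - 6 = -2)
-75*T - 136 = -75*(-2) - 136 = 150 - 136 = 14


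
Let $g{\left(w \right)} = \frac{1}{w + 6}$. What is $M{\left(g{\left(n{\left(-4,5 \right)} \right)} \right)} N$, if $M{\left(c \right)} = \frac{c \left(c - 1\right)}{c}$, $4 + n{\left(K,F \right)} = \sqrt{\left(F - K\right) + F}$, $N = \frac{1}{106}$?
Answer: $- \frac{3}{265} + \frac{\sqrt{14}}{1060} \approx -0.0077909$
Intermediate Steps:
$N = \frac{1}{106} \approx 0.009434$
$n{\left(K,F \right)} = -4 + \sqrt{- K + 2 F}$ ($n{\left(K,F \right)} = -4 + \sqrt{\left(F - K\right) + F} = -4 + \sqrt{- K + 2 F}$)
$g{\left(w \right)} = \frac{1}{6 + w}$
$M{\left(c \right)} = -1 + c$ ($M{\left(c \right)} = \frac{c \left(-1 + c\right)}{c} = -1 + c$)
$M{\left(g{\left(n{\left(-4,5 \right)} \right)} \right)} N = \left(-1 + \frac{1}{6 - \left(4 - \sqrt{\left(-1\right) \left(-4\right) + 2 \cdot 5}\right)}\right) \frac{1}{106} = \left(-1 + \frac{1}{6 - \left(4 - \sqrt{4 + 10}\right)}\right) \frac{1}{106} = \left(-1 + \frac{1}{6 - \left(4 - \sqrt{14}\right)}\right) \frac{1}{106} = \left(-1 + \frac{1}{2 + \sqrt{14}}\right) \frac{1}{106} = - \frac{1}{106} + \frac{1}{106 \left(2 + \sqrt{14}\right)}$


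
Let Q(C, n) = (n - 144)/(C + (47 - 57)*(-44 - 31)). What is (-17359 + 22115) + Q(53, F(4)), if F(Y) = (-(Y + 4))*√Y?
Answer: 3818908/803 ≈ 4755.8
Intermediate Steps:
F(Y) = √Y*(-4 - Y) (F(Y) = (-(4 + Y))*√Y = (-4 - Y)*√Y = √Y*(-4 - Y))
Q(C, n) = (-144 + n)/(750 + C) (Q(C, n) = (-144 + n)/(C - 10*(-75)) = (-144 + n)/(C + 750) = (-144 + n)/(750 + C))
(-17359 + 22115) + Q(53, F(4)) = (-17359 + 22115) + (-144 + √4*(-4 - 1*4))/(750 + 53) = 4756 + (-144 + 2*(-4 - 4))/803 = 4756 + (-144 + 2*(-8))/803 = 4756 + (-144 - 16)/803 = 4756 + (1/803)*(-160) = 4756 - 160/803 = 3818908/803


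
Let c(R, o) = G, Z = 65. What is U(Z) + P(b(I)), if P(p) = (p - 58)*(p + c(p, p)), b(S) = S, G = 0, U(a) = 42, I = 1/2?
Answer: 53/4 ≈ 13.250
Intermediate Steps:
I = 1/2 (I = 1*(1/2) = 1/2 ≈ 0.50000)
c(R, o) = 0
P(p) = p*(-58 + p) (P(p) = (p - 58)*(p + 0) = (-58 + p)*p = p*(-58 + p))
U(Z) + P(b(I)) = 42 + (-58 + 1/2)/2 = 42 + (1/2)*(-115/2) = 42 - 115/4 = 53/4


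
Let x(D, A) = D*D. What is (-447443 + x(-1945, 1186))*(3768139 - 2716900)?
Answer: 3506493886098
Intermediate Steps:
x(D, A) = D²
(-447443 + x(-1945, 1186))*(3768139 - 2716900) = (-447443 + (-1945)²)*(3768139 - 2716900) = (-447443 + 3783025)*1051239 = 3335582*1051239 = 3506493886098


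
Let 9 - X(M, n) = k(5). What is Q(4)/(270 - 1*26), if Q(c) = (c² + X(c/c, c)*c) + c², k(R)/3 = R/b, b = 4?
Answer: 53/244 ≈ 0.21721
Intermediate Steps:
k(R) = 3*R/4 (k(R) = 3*(R/4) = 3*R/4)
X(M, n) = 21/4 (X(M, n) = 9 - 3*5/4 = 9 - 1*15/4 = 9 - 15/4 = 21/4)
Q(c) = 2*c² + 21*c/4 (Q(c) = (c² + 21*c/4) + c² = 2*c² + 21*c/4)
Q(4)/(270 - 1*26) = ((¼)*4*(21 + 8*4))/(270 - 1*26) = ((¼)*4*(21 + 32))/(270 - 26) = ((¼)*4*53)/244 = 53*(1/244) = 53/244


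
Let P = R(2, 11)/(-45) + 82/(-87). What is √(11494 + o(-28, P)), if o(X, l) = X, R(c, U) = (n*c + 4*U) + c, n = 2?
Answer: 21*√26 ≈ 107.08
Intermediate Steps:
R(c, U) = 3*c + 4*U (R(c, U) = (2*c + 4*U) + c = 3*c + 4*U)
P = -536/261 (P = (3*2 + 4*11)/(-45) + 82/(-87) = (6 + 44)*(-1/45) + 82*(-1/87) = 50*(-1/45) - 82/87 = -10/9 - 82/87 = -536/261 ≈ -2.0536)
√(11494 + o(-28, P)) = √(11494 - 28) = √11466 = 21*√26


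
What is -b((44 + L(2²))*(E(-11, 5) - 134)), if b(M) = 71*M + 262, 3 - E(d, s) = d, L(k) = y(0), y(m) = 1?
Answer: 383138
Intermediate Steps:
L(k) = 1
E(d, s) = 3 - d
b(M) = 262 + 71*M
-b((44 + L(2²))*(E(-11, 5) - 134)) = -(262 + 71*((44 + 1)*((3 - 1*(-11)) - 134))) = -(262 + 71*(45*((3 + 11) - 134))) = -(262 + 71*(45*(14 - 134))) = -(262 + 71*(45*(-120))) = -(262 + 71*(-5400)) = -(262 - 383400) = -1*(-383138) = 383138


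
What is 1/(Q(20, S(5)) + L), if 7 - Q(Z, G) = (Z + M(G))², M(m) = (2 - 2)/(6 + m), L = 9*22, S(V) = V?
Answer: -1/195 ≈ -0.0051282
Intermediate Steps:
L = 198
M(m) = 0 (M(m) = 0/(6 + m) = 0)
Q(Z, G) = 7 - Z² (Q(Z, G) = 7 - (Z + 0)² = 7 - Z²)
1/(Q(20, S(5)) + L) = 1/((7 - 1*20²) + 198) = 1/((7 - 1*400) + 198) = 1/((7 - 400) + 198) = 1/(-393 + 198) = 1/(-195) = -1/195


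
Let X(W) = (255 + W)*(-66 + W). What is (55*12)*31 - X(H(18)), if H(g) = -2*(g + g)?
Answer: 45714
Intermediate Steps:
H(g) = -4*g
X(W) = (-66 + W)*(255 + W)
(55*12)*31 - X(H(18)) = (55*12)*31 - (-16830 + (-4*18)² + 189*(-4*18)) = 660*31 - (-16830 + (-72)² + 189*(-72)) = 20460 - (-16830 + 5184 - 13608) = 20460 - 1*(-25254) = 20460 + 25254 = 45714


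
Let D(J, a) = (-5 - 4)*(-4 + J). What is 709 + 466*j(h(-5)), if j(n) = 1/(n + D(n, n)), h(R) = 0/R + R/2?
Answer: 20085/28 ≈ 717.32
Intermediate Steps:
D(J, a) = 36 - 9*J (D(J, a) = -9*(-4 + J) = 36 - 9*J)
h(R) = R/2 (h(R) = 0 + R*(1/2) = 0 + R/2 = R/2)
j(n) = 1/(36 - 8*n) (j(n) = 1/(n + (36 - 9*n)) = 1/(36 - 8*n))
709 + 466*j(h(-5)) = 709 + 466*(-1/(-36 + 8*((1/2)*(-5)))) = 709 + 466*(-1/(-36 + 8*(-5/2))) = 709 + 466*(-1/(-36 - 20)) = 709 + 466*(-1/(-56)) = 709 + 466*(-1*(-1/56)) = 709 + 466*(1/56) = 709 + 233/28 = 20085/28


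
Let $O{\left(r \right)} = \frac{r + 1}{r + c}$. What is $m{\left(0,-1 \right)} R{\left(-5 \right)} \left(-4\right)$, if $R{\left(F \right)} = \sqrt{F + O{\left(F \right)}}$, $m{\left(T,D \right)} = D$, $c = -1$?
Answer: $\frac{4 i \sqrt{39}}{3} \approx 8.3267 i$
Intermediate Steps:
$O{\left(r \right)} = \frac{1 + r}{-1 + r}$ ($O{\left(r \right)} = \frac{r + 1}{r - 1} = \frac{1 + r}{-1 + r}$)
$R{\left(F \right)} = \sqrt{F + \frac{1 + F}{-1 + F}}$
$m{\left(0,-1 \right)} R{\left(-5 \right)} \left(-4\right) = - \sqrt{\frac{1 + \left(-5\right)^{2}}{-1 - 5}} \left(-4\right) = - \sqrt{\frac{1 + 25}{-6}} \left(-4\right) = - \sqrt{\left(- \frac{1}{6}\right) 26} \left(-4\right) = - \sqrt{- \frac{13}{3}} \left(-4\right) = - \frac{i \sqrt{39}}{3} \left(-4\right) = \frac{4 i \sqrt{39}}{3}$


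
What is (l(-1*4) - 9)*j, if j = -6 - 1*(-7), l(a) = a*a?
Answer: 7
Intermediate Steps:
l(a) = a²
j = 1 (j = -6 + 7 = 1)
(l(-1*4) - 9)*j = ((-1*4)² - 9)*1 = ((-4)² - 9)*1 = (16 - 9)*1 = 7*1 = 7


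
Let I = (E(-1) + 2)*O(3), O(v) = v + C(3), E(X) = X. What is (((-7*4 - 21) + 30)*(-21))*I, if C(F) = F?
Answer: 2394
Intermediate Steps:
O(v) = 3 + v (O(v) = v + 3 = 3 + v)
I = 6 (I = (-1 + 2)*(3 + 3) = 1*6 = 6)
(((-7*4 - 21) + 30)*(-21))*I = (((-7*4 - 21) + 30)*(-21))*6 = (((-28 - 21) + 30)*(-21))*6 = ((-49 + 30)*(-21))*6 = -19*(-21)*6 = 399*6 = 2394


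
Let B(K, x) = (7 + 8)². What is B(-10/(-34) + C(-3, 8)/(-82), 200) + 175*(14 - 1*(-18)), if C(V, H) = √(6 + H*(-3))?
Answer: 5825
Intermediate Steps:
C(V, H) = √(6 - 3*H)
B(K, x) = 225 (B(K, x) = 15² = 225)
B(-10/(-34) + C(-3, 8)/(-82), 200) + 175*(14 - 1*(-18)) = 225 + 175*(14 - 1*(-18)) = 225 + 175*(14 + 18) = 225 + 175*32 = 225 + 5600 = 5825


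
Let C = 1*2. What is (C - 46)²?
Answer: 1936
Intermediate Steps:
C = 2
(C - 46)² = (2 - 46)² = (-44)² = 1936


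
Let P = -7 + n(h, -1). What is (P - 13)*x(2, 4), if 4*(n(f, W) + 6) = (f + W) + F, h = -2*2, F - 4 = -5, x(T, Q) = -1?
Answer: 55/2 ≈ 27.500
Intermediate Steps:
F = -1 (F = 4 - 5 = -1)
h = -4
n(f, W) = -25/4 + W/4 + f/4 (n(f, W) = -6 + ((f + W) - 1)/4 = -6 + ((W + f) - 1)/4 = -6 + (-1 + W + f)/4 = -6 + (-1/4 + W/4 + f/4) = -25/4 + W/4 + f/4)
P = -29/2 (P = -7 + (-25/4 + (1/4)*(-1) + (1/4)*(-4)) = -7 + (-25/4 - 1/4 - 1) = -7 - 15/2 = -29/2 ≈ -14.500)
(P - 13)*x(2, 4) = (-29/2 - 13)*(-1) = -55/2*(-1) = 55/2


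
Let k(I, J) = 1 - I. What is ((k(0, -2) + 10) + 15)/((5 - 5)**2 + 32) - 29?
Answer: -451/16 ≈ -28.188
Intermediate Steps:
((k(0, -2) + 10) + 15)/((5 - 5)**2 + 32) - 29 = (((1 - 1*0) + 10) + 15)/((5 - 5)**2 + 32) - 29 = (((1 + 0) + 10) + 15)/(0**2 + 32) - 29 = ((1 + 10) + 15)/(0 + 32) - 29 = (11 + 15)/32 - 29 = (1/32)*26 - 29 = 13/16 - 29 = -451/16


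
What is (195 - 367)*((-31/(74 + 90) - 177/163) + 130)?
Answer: -147966397/6683 ≈ -22141.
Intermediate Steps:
(195 - 367)*((-31/(74 + 90) - 177/163) + 130) = -172*((-31/164 - 177*1/163) + 130) = -172*((-31*1/164 - 177/163) + 130) = -172*((-31/164 - 177/163) + 130) = -172*(-34081/26732 + 130) = -172*3441079/26732 = -147966397/6683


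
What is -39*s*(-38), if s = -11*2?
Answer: -32604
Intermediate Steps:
s = -22
-39*s*(-38) = -39*(-22)*(-38) = 858*(-38) = -32604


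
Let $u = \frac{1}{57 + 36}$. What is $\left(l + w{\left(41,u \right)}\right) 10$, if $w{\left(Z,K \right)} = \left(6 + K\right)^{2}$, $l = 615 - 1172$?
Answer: $- \frac{45050120}{8649} \approx -5208.7$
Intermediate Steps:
$u = \frac{1}{93} \approx 0.010753$
$l = -557$ ($l = 615 - 1172 = -557$)
$\left(l + w{\left(41,u \right)}\right) 10 = \left(-557 + \left(6 + \frac{1}{93}\right)^{2}\right) 10 = \left(-557 + \left(\frac{559}{93}\right)^{2}\right) 10 = \left(-557 + \frac{312481}{8649}\right) 10 = \left(- \frac{4505012}{8649}\right) 10 = - \frac{45050120}{8649}$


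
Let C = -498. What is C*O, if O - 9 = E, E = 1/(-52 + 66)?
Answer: -31623/7 ≈ -4517.6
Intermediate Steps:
E = 1/14 ≈ 0.071429
O = 127/14 (O = 9 + 1/14 = 127/14 ≈ 9.0714)
C*O = -498*127/14 = -31623/7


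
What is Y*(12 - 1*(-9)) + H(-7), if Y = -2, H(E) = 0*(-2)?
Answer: -42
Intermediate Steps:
H(E) = 0
Y*(12 - 1*(-9)) + H(-7) = -2*(12 - 1*(-9)) + 0 = -2*(12 + 9) + 0 = -2*21 + 0 = -42 + 0 = -42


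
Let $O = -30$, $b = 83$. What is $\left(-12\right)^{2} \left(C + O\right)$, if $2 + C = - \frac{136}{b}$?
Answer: $- \frac{402048}{83} \approx -4844.0$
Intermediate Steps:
$C = - \frac{302}{83}$ ($C = -2 - \frac{136}{83} = - \frac{302}{83} \approx -3.6386$)
$\left(-12\right)^{2} \left(C + O\right) = \left(-12\right)^{2} \left(- \frac{302}{83} - 30\right) = 144 \left(- \frac{2792}{83}\right) = - \frac{402048}{83}$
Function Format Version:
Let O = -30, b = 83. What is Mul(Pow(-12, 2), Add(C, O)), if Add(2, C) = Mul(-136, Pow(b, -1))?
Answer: Rational(-402048, 83) ≈ -4844.0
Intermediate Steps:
C = Rational(-302, 83) (C = Add(-2, Mul(-136, Pow(83, -1))) = Add(-2, Mul(-136, Rational(1, 83))) = Add(-2, Rational(-136, 83)) = Rational(-302, 83) ≈ -3.6386)
Mul(Pow(-12, 2), Add(C, O)) = Mul(Pow(-12, 2), Add(Rational(-302, 83), -30)) = Mul(144, Rational(-2792, 83)) = Rational(-402048, 83)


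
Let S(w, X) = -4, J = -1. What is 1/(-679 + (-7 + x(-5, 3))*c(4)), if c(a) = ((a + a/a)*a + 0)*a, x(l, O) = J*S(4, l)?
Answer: -1/919 ≈ -0.0010881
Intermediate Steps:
x(l, O) = 4 (x(l, O) = -1*(-4) = 4)
c(a) = a**2*(1 + a) (c(a) = ((a + 1)*a + 0)*a = ((1 + a)*a + 0)*a = (a*(1 + a) + 0)*a = (a*(1 + a))*a = a**2*(1 + a))
1/(-679 + (-7 + x(-5, 3))*c(4)) = 1/(-679 + (-7 + 4)*(4**2*(1 + 4))) = 1/(-679 - 48*5) = 1/(-679 - 3*80) = 1/(-679 - 240) = 1/(-919) = -1/919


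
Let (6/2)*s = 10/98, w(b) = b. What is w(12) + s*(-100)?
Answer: 1264/147 ≈ 8.5986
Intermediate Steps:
s = 5/147 (s = (10/98)/3 = (10*(1/98))/3 = (⅓)*(5/49) = 5/147 ≈ 0.034014)
w(12) + s*(-100) = 12 + (5/147)*(-100) = 12 - 500/147 = 1264/147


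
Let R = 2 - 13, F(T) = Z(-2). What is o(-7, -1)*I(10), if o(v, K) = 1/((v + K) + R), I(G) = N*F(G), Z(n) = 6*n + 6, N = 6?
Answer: 36/19 ≈ 1.8947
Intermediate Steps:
Z(n) = 6 + 6*n
F(T) = -6 (F(T) = 6 + 6*(-2) = 6 - 12 = -6)
R = -11
I(G) = -36 (I(G) = 6*(-6) = -36)
o(v, K) = 1/(-11 + K + v) (o(v, K) = 1/((v + K) - 11) = 1/((K + v) - 11) = 1/(-11 + K + v))
o(-7, -1)*I(10) = -36/(-11 - 1 - 7) = -36/(-19) = -1/19*(-36) = 36/19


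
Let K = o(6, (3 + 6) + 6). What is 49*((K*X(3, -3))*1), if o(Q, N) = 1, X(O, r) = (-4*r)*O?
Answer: 1764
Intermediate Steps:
X(O, r) = -4*O*r
K = 1
49*((K*X(3, -3))*1) = 49*((1*(-4*3*(-3)))*1) = 49*((1*36)*1) = 49*(36*1) = 49*36 = 1764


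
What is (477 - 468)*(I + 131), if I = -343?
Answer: -1908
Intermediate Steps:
(477 - 468)*(I + 131) = (477 - 468)*(-343 + 131) = 9*(-212) = -1908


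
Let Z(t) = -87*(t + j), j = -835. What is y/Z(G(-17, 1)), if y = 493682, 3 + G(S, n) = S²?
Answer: 493682/47763 ≈ 10.336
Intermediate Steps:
G(S, n) = -3 + S²
Z(t) = 72645 - 87*t (Z(t) = -87*(t - 835) = -87*(-835 + t) = 72645 - 87*t)
y/Z(G(-17, 1)) = 493682/(72645 - 87*(-3 + (-17)²)) = 493682/(72645 - 87*(-3 + 289)) = 493682/(72645 - 87*286) = 493682/(72645 - 24882) = 493682/47763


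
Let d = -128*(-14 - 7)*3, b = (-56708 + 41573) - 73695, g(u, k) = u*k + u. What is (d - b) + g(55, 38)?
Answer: 99039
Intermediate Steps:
g(u, k) = u + k*u (g(u, k) = k*u + u = u + k*u)
b = -88830 (b = -15135 - 73695 = -88830)
d = 8064 (d = -(-2688)*3 = -128*(-63) = 8064)
(d - b) + g(55, 38) = (8064 - 1*(-88830)) + 55*(1 + 38) = (8064 + 88830) + 55*39 = 96894 + 2145 = 99039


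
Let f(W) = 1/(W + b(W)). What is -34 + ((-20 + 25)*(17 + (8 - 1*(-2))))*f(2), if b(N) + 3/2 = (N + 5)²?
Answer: -344/11 ≈ -31.273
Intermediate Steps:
b(N) = -3/2 + (5 + N)² (b(N) = -3/2 + (N + 5)² = -3/2 + (5 + N)²)
f(W) = 1/(-3/2 + W + (5 + W)²) (f(W) = 1/(W + (-3/2 + (5 + W)²)) = 1/(-3/2 + W + (5 + W)²))
-34 + ((-20 + 25)*(17 + (8 - 1*(-2))))*f(2) = -34 + ((-20 + 25)*(17 + (8 - 1*(-2))))*(2/(47 + 2*2² + 22*2)) = -34 + (5*(17 + (8 + 2)))*(2/(47 + 2*4 + 44)) = -34 + (5*(17 + 10))*(2/(47 + 8 + 44)) = -34 + (5*27)*(2/99) = -34 + 135*(2*(1/99)) = -34 + 135*(2/99) = -34 + 30/11 = -344/11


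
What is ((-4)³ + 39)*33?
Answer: -825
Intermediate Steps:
((-4)³ + 39)*33 = (-64 + 39)*33 = -25*33 = -825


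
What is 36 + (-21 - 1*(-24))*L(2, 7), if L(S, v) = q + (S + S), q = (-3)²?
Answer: 75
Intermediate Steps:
q = 9
L(S, v) = 9 + 2*S (L(S, v) = 9 + (S + S) = 9 + 2*S)
36 + (-21 - 1*(-24))*L(2, 7) = 36 + (-21 - 1*(-24))*(9 + 2*2) = 36 + (-21 + 24)*(9 + 4) = 36 + 3*13 = 36 + 39 = 75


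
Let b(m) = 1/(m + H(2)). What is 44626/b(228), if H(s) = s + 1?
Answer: 10308606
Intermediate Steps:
H(s) = 1 + s
b(m) = 1/(3 + m) (b(m) = 1/(m + (1 + 2)) = 1/(m + 3) = 1/(3 + m))
44626/b(228) = 44626/(1/(3 + 228)) = 44626/(1/231) = 44626*231 = 10308606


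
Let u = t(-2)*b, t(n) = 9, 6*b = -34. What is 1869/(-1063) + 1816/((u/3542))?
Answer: -6837600455/54213 ≈ -1.2612e+5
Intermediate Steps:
b = -17/3 (b = (⅙)*(-34) = -17/3 ≈ -5.6667)
u = -51 (u = 9*(-17/3) = -51)
1869/(-1063) + 1816/((u/3542)) = 1869/(-1063) + 1816/((-51/3542)) = 1869*(-1/1063) + 1816/((-51*1/3542)) = -1869/1063 + 1816/(-51/3542) = -1869/1063 + 1816*(-3542/51) = -1869/1063 - 6432272/51 = -6837600455/54213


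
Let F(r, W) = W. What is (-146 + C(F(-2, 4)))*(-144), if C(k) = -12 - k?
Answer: 23328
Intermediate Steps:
(-146 + C(F(-2, 4)))*(-144) = (-146 + (-12 - 1*4))*(-144) = (-146 + (-12 - 4))*(-144) = (-146 - 16)*(-144) = -162*(-144) = 23328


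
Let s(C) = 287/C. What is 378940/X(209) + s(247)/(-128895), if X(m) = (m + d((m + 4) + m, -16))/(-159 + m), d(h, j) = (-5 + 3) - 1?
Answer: 301608435247939/3279217695 ≈ 91976.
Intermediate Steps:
d(h, j) = -3 (d(h, j) = -2 - 1 = -3)
X(m) = (-3 + m)/(-159 + m) (X(m) = (m - 3)/(-159 + m) = (-3 + m)/(-159 + m))
378940/X(209) + s(247)/(-128895) = 378940/(((-3 + 209)/(-159 + 209))) + (287/247)/(-128895) = 378940/((206/50)) + (287*(1/247))*(-1/128895) = 378940/(((1/50)*206)) + (287/247)*(-1/128895) = 378940/(103/25) - 287/31837065 = 378940*(25/103) - 287/31837065 = 9473500/103 - 287/31837065 = 301608435247939/3279217695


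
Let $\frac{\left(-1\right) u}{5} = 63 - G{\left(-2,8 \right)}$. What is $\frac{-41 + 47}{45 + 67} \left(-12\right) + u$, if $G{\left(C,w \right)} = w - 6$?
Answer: $- \frac{4279}{14} \approx -305.64$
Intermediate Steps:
$G{\left(C,w \right)} = -6 + w$ ($G{\left(C,w \right)} = w - 6 = -6 + w$)
$u = -305$ ($u = - 5 \left(63 - \left(-6 + 8\right)\right) = - 5 \left(63 - 2\right) = \left(-5\right) 61 = -305$)
$\frac{-41 + 47}{45 + 67} \left(-12\right) + u = \frac{-41 + 47}{45 + 67} \left(-12\right) - 305 = \frac{6}{112} \left(-12\right) - 305 = 6 \cdot \frac{1}{112} \left(-12\right) - 305 = \frac{3}{56} \left(-12\right) - 305 = - \frac{9}{14} - 305 = - \frac{4279}{14}$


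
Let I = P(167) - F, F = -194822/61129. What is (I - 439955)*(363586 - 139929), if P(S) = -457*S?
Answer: -7058417771722268/61129 ≈ -1.1547e+11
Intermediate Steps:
F = -194822/61129 (F = -194822*1/61129 = -194822/61129 ≈ -3.1871)
I = -4665109329/61129 (I = -457*167 - 1*(-194822/61129) = -76319 + 194822/61129 = -4665109329/61129 ≈ -76316.)
(I - 439955)*(363586 - 139929) = (-4665109329/61129 - 439955)*(363586 - 139929) = -31559118524/61129*223657 = -7058417771722268/61129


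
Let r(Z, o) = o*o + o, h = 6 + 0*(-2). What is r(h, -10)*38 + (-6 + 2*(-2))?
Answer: 3410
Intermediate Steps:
h = 6 (h = 6 + 0 = 6)
r(Z, o) = o + o² (r(Z, o) = o² + o = o + o²)
r(h, -10)*38 + (-6 + 2*(-2)) = -10*(1 - 10)*38 + (-6 + 2*(-2)) = -10*(-9)*38 + (-6 - 4) = 90*38 - 10 = 3420 - 10 = 3410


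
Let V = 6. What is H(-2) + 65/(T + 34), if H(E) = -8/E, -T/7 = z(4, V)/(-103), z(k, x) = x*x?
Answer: 21711/3754 ≈ 5.7834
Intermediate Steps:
z(k, x) = x**2
T = 252/103 (T = -7*6**2/(-103) = -252*(-1)/103 = -7*(-36/103) = 252/103 ≈ 2.4466)
H(-2) + 65/(T + 34) = -8/(-2) + 65/(252/103 + 34) = -8*(-1/2) + 65/(3754/103) = 4 + (103/3754)*65 = 4 + 6695/3754 = 21711/3754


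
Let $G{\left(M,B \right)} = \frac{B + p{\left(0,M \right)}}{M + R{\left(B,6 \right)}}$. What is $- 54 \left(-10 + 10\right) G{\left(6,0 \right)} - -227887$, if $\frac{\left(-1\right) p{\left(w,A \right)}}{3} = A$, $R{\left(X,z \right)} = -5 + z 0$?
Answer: $227887$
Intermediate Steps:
$R{\left(X,z \right)} = -5$ ($R{\left(X,z \right)} = -5 + 0 = -5$)
$p{\left(w,A \right)} = - 3 A$
$G{\left(M,B \right)} = \frac{B - 3 M}{-5 + M}$ ($G{\left(M,B \right)} = \frac{B - 3 M}{M - 5} = \frac{B - 3 M}{-5 + M}$)
$- 54 \left(-10 + 10\right) G{\left(6,0 \right)} - -227887 = - 54 \left(-10 + 10\right) \frac{0 - 18}{-5 + 6} - -227887 = - 54 \cdot 0 \frac{0 - 18}{1} + 227887 = - 54 \cdot 0 \cdot 1 \left(-18\right) + 227887 = - 54 \cdot 0 \left(-18\right) + 227887 = \left(-54\right) 0 + 227887 = 0 + 227887 = 227887$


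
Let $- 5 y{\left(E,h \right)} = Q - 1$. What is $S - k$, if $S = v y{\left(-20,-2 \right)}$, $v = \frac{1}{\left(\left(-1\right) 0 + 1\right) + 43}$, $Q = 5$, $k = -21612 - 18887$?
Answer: $\frac{2227444}{55} \approx 40499.0$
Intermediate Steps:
$k = -40499$ ($k = -21612 - 18887 = -40499$)
$y{\left(E,h \right)} = - \frac{4}{5}$ ($y{\left(E,h \right)} = - \frac{5 - 1}{5} = \left(- \frac{1}{5}\right) 4 = - \frac{4}{5}$)
$v = \frac{1}{44}$ ($v = \frac{1}{\left(0 + 1\right) + 43} = \frac{1}{1 + 43} = \frac{1}{44} \approx 0.022727$)
$S = - \frac{1}{55}$ ($S = \frac{1}{44} \left(- \frac{4}{5}\right) = - \frac{1}{55} \approx -0.018182$)
$S - k = - \frac{1}{55} - -40499 = - \frac{1}{55} + 40499 = \frac{2227444}{55}$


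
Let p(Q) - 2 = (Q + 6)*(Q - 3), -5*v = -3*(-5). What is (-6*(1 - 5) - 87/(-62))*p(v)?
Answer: -12600/31 ≈ -406.45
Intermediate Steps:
v = -3 (v = -(-3)*(-5)/5 = -⅕*15 = -3)
p(Q) = 2 + (-3 + Q)*(6 + Q) (p(Q) = 2 + (Q + 6)*(Q - 3) = 2 + (6 + Q)*(-3 + Q) = 2 + (-3 + Q)*(6 + Q))
(-6*(1 - 5) - 87/(-62))*p(v) = (-6*(1 - 5) - 87/(-62))*(-16 + (-3)² + 3*(-3)) = (-6*(-4) - 87*(-1/62))*(-16 + 9 - 9) = (24 + 87/62)*(-16) = (1575/62)*(-16) = -12600/31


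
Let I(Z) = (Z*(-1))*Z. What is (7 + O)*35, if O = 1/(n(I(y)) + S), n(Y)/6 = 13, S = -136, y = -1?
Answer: 14175/58 ≈ 244.40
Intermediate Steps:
I(Z) = -Z**2 (I(Z) = (-Z)*Z = -Z**2)
n(Y) = 78 (n(Y) = 6*13 = 78)
O = -1/58 (O = 1/(78 - 136) = 1/(-58) = -1/58 ≈ -0.017241)
(7 + O)*35 = (7 - 1/58)*35 = (405/58)*35 = 14175/58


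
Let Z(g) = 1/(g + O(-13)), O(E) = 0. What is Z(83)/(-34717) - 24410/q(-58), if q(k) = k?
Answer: 35168841726/83563819 ≈ 420.86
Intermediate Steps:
Z(g) = 1/g (Z(g) = 1/(g + 0) = 1/g)
Z(83)/(-34717) - 24410/q(-58) = 1/(83*(-34717)) - 24410/(-58) = (1/83)*(-1/34717) - 24410*(-1/58) = -1/2881511 + 12205/29 = 35168841726/83563819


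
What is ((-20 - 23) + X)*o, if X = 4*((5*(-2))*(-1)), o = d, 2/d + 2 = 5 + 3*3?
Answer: -½ ≈ -0.50000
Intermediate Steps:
d = ⅙ (d = 2/(-2 + (5 + 3*3)) = 2/(-2 + (5 + 9)) = 2/(-2 + 14) = 2/12 = 2*(1/12) = ⅙ ≈ 0.16667)
o = ⅙ ≈ 0.16667
X = 40 (X = 4*(-10*(-1)) = 4*10 = 40)
((-20 - 23) + X)*o = ((-20 - 23) + 40)*(⅙) = (-43 + 40)*(⅙) = -3*⅙ = -½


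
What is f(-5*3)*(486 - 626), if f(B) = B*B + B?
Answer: -29400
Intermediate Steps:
f(B) = B + B² (f(B) = B² + B = B + B²)
f(-5*3)*(486 - 626) = ((-5*3)*(1 - 5*3))*(486 - 626) = -15*(1 - 15)*(-140) = -15*(-14)*(-140) = 210*(-140) = -29400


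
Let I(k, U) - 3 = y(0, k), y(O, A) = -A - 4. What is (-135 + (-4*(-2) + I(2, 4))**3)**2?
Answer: 100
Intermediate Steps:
y(O, A) = -4 - A
I(k, U) = -1 - k (I(k, U) = 3 + (-4 - k) = -1 - k)
(-135 + (-4*(-2) + I(2, 4))**3)**2 = (-135 + (-4*(-2) + (-1 - 1*2))**3)**2 = (-135 + (8 + (-1 - 2))**3)**2 = (-135 + (8 - 3)**3)**2 = (-135 + 5**3)**2 = (-135 + 125)**2 = (-10)**2 = 100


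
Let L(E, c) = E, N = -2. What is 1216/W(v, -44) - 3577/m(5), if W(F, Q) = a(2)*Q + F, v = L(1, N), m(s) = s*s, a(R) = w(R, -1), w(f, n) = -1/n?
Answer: -184211/1075 ≈ -171.36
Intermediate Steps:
a(R) = 1 (a(R) = -1/(-1) = -1*(-1) = 1)
m(s) = s**2
v = 1
W(F, Q) = F + Q (W(F, Q) = 1*Q + F = Q + F = F + Q)
1216/W(v, -44) - 3577/m(5) = 1216/(1 - 44) - 3577/(5**2) = 1216/(-43) - 3577/25 = 1216*(-1/43) - 3577*1/25 = -1216/43 - 3577/25 = -184211/1075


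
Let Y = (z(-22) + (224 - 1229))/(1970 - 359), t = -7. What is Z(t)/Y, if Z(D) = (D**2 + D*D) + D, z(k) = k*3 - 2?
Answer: -146601/1073 ≈ -136.63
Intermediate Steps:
z(k) = -2 + 3*k (z(k) = 3*k - 2 = -2 + 3*k)
Z(D) = D + 2*D**2 (Z(D) = (D**2 + D**2) + D = 2*D**2 + D = D + 2*D**2)
Y = -1073/1611 (Y = ((-2 + 3*(-22)) + (224 - 1229))/(1970 - 359) = ((-2 - 66) - 1005)/1611 = (-68 - 1005)*(1/1611) = -1073*1/1611 = -1073/1611 ≈ -0.66605)
Z(t)/Y = (-7*(1 + 2*(-7)))/(-1073/1611) = -7*(1 - 14)*(-1611/1073) = -7*(-13)*(-1611/1073) = 91*(-1611/1073) = -146601/1073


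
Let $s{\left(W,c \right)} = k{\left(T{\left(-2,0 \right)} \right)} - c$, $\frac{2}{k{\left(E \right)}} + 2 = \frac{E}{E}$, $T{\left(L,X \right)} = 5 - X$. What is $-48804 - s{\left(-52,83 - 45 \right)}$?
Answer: $-48764$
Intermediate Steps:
$k{\left(E \right)} = -2$ ($k{\left(E \right)} = \frac{2}{-2 + \frac{E}{E}} = \frac{2}{-2 + 1} = \frac{2}{-1} = 2 \left(-1\right) = -2$)
$s{\left(W,c \right)} = -2 - c$
$-48804 - s{\left(-52,83 - 45 \right)} = -48804 - \left(-2 - \left(83 - 45\right)\right) = -48804 - \left(-2 - 38\right) = -48804 - -40 = -48804 + 40 = -48764$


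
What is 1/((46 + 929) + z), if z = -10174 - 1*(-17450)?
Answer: 1/8251 ≈ 0.00012120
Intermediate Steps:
z = 7276 (z = -10174 + 17450 = 7276)
1/((46 + 929) + z) = 1/((46 + 929) + 7276) = 1/(975 + 7276) = 1/8251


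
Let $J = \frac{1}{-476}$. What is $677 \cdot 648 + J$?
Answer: $\frac{208819295}{476} \approx 4.387 \cdot 10^{5}$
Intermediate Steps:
$J = - \frac{1}{476} \approx -0.0021008$
$677 \cdot 648 + J = 677 \cdot 648 - \frac{1}{476} = 438696 - \frac{1}{476} = \frac{208819295}{476}$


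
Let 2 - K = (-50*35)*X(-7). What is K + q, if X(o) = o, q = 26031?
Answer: 13783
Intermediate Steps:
K = -12248 (K = 2 - (-50*35)*(-7) = 2 - (-1750)*(-7) = 2 - 1*12250 = 2 - 12250 = -12248)
K + q = -12248 + 26031 = 13783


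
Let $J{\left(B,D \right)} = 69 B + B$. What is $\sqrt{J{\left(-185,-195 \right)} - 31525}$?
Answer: $5 i \sqrt{1779} \approx 210.89 i$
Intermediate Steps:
$J{\left(B,D \right)} = 70 B$
$\sqrt{J{\left(-185,-195 \right)} - 31525} = \sqrt{70 \left(-185\right) - 31525} = \sqrt{-12950 - 31525} = \sqrt{-44475} = 5 i \sqrt{1779}$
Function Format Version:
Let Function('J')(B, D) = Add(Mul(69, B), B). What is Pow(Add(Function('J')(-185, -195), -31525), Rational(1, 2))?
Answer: Mul(5, I, Pow(1779, Rational(1, 2))) ≈ Mul(210.89, I)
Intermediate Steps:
Function('J')(B, D) = Mul(70, B)
Pow(Add(Function('J')(-185, -195), -31525), Rational(1, 2)) = Pow(Add(Mul(70, -185), -31525), Rational(1, 2)) = Pow(Add(-12950, -31525), Rational(1, 2)) = Pow(-44475, Rational(1, 2)) = Mul(5, I, Pow(1779, Rational(1, 2)))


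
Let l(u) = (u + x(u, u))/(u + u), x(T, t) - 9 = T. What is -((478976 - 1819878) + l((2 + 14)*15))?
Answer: 214544157/160 ≈ 1.3409e+6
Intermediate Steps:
x(T, t) = 9 + T
l(u) = (9 + 2*u)/(2*u) (l(u) = (u + (9 + u))/(u + u) = (9 + 2*u)/((2*u)) = (9 + 2*u)*(1/(2*u)) = (9 + 2*u)/(2*u))
-((478976 - 1819878) + l((2 + 14)*15)) = -((478976 - 1819878) + (9/2 + (2 + 14)*15)/(((2 + 14)*15))) = -(-1340902 + (9/2 + 16*15)/((16*15))) = -(-1340902 + (9/2 + 240)/240) = -(-1340902 + (1/240)*(489/2)) = -(-1340902 + 163/160) = -1*(-214544157/160) = 214544157/160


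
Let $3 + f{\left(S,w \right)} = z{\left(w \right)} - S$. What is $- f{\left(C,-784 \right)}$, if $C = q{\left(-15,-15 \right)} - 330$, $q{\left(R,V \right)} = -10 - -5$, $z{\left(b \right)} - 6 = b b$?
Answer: $-614994$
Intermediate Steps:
$z{\left(b \right)} = 6 + b^{2}$ ($z{\left(b \right)} = 6 + b b = 6 + b^{2}$)
$q{\left(R,V \right)} = -5$ ($q{\left(R,V \right)} = -10 + 5 = -5$)
$C = -335$ ($C = -5 - 330 = -335$)
$f{\left(S,w \right)} = 3 + w^{2} - S$ ($f{\left(S,w \right)} = -3 - \left(-6 + S - w^{2}\right) = -3 + \left(6 + w^{2} - S\right) = 3 + w^{2} - S$)
$- f{\left(C,-784 \right)} = - (3 + \left(-784\right)^{2} - -335) = - (3 + 614656 + 335) = \left(-1\right) 614994 = -614994$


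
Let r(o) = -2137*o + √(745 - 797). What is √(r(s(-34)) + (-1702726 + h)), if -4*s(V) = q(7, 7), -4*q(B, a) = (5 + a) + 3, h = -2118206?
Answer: √(-61166967 + 32*I*√13)/4 ≈ 0.0018441 + 1955.2*I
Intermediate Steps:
q(B, a) = -2 - a/4 (q(B, a) = -((5 + a) + 3)/4 = -(8 + a)/4 = -2 - a/4)
s(V) = 15/16 (s(V) = -(-2 - ¼*7)/4 = -(-2 - 7/4)/4 = -¼*(-15/4) = 15/16)
r(o) = -2137*o + 2*I*√13 (r(o) = -2137*o + √(-52) = -2137*o + 2*I*√13)
√(r(s(-34)) + (-1702726 + h)) = √((-2137*15/16 + 2*I*√13) + (-1702726 - 2118206)) = √((-32055/16 + 2*I*√13) - 3820932) = √(-61166967/16 + 2*I*√13)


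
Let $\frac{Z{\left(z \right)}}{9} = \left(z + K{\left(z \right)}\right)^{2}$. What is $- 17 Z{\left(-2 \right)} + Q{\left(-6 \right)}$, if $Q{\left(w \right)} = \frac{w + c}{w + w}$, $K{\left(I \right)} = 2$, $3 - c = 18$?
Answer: $\frac{7}{4} \approx 1.75$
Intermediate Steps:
$c = -15$ ($c = 3 - 18 = -15$)
$Q{\left(w \right)} = \frac{-15 + w}{2 w}$ ($Q{\left(w \right)} = \frac{w - 15}{w + w} = \frac{-15 + w}{2 w}$)
$Z{\left(z \right)} = 9 \left(2 + z\right)^{2}$ ($Z{\left(z \right)} = 9 \left(z + 2\right)^{2} = 9 \left(2 + z\right)^{2}$)
$- 17 Z{\left(-2 \right)} + Q{\left(-6 \right)} = - 17 \cdot 9 \left(2 - 2\right)^{2} + \frac{-15 - 6}{2 \left(-6\right)} = - 17 \cdot 9 \cdot 0^{2} + \frac{1}{2} \left(- \frac{1}{6}\right) \left(-21\right) = - 17 \cdot 9 \cdot 0 + \frac{7}{4} = \left(-17\right) 0 + \frac{7}{4} = 0 + \frac{7}{4} = \frac{7}{4}$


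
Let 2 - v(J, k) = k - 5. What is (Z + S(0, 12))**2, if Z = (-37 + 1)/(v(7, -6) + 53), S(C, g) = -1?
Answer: 289/121 ≈ 2.3884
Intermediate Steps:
v(J, k) = 7 - k (v(J, k) = 2 - (k - 5) = 2 - (-5 + k) = 2 + (5 - k) = 7 - k)
Z = -6/11 (Z = (-37 + 1)/((7 - 1*(-6)) + 53) = -36/((7 + 6) + 53) = -36/(13 + 53) = -36/66 = -36*1/66 = -6/11 ≈ -0.54545)
(Z + S(0, 12))**2 = (-6/11 - 1)**2 = (-17/11)**2 = 289/121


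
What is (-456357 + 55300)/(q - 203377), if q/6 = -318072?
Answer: 401057/2111809 ≈ 0.18991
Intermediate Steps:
q = -1908432 (q = 6*(-318072) = -1908432)
(-456357 + 55300)/(q - 203377) = (-456357 + 55300)/(-1908432 - 203377) = -401057/(-2111809) = -401057*(-1/2111809) = 401057/2111809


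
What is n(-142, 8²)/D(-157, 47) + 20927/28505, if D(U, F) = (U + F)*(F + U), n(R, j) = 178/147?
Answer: 3722792879/5070184350 ≈ 0.73425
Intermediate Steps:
n(R, j) = 178/147 (n(R, j) = 178*(1/147) = 178/147)
D(U, F) = (F + U)² (D(U, F) = (F + U)*(F + U) = (F + U)²)
n(-142, 8²)/D(-157, 47) + 20927/28505 = 178/(147*((47 - 157)²)) + 20927/28505 = 178/(147*((-110)²)) + 20927*(1/28505) = (178/147)/12100 + 20927/28505 = (178/147)*(1/12100) + 20927/28505 = 89/889350 + 20927/28505 = 3722792879/5070184350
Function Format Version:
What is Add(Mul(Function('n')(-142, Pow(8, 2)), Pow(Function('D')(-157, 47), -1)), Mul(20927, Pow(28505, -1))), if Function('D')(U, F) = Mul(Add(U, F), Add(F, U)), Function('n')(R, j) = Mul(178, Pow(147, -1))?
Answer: Rational(3722792879, 5070184350) ≈ 0.73425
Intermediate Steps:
Function('n')(R, j) = Rational(178, 147) (Function('n')(R, j) = Mul(178, Rational(1, 147)) = Rational(178, 147))
Function('D')(U, F) = Pow(Add(F, U), 2) (Function('D')(U, F) = Mul(Add(F, U), Add(F, U)) = Pow(Add(F, U), 2))
Add(Mul(Function('n')(-142, Pow(8, 2)), Pow(Function('D')(-157, 47), -1)), Mul(20927, Pow(28505, -1))) = Add(Mul(Rational(178, 147), Pow(Pow(Add(47, -157), 2), -1)), Mul(20927, Pow(28505, -1))) = Add(Mul(Rational(178, 147), Pow(Pow(-110, 2), -1)), Mul(20927, Rational(1, 28505))) = Add(Mul(Rational(178, 147), Pow(12100, -1)), Rational(20927, 28505)) = Add(Mul(Rational(178, 147), Rational(1, 12100)), Rational(20927, 28505)) = Add(Rational(89, 889350), Rational(20927, 28505)) = Rational(3722792879, 5070184350)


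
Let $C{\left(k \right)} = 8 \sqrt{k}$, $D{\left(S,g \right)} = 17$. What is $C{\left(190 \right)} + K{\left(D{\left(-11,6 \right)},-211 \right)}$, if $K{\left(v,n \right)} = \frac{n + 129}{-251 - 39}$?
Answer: $\frac{41}{145} + 8 \sqrt{190} \approx 110.56$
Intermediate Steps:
$K{\left(v,n \right)} = - \frac{129}{290} - \frac{n}{290}$ ($K{\left(v,n \right)} = \frac{129 + n}{-290} = \left(129 + n\right) \left(- \frac{1}{290}\right) = - \frac{129}{290} - \frac{n}{290}$)
$C{\left(190 \right)} + K{\left(D{\left(-11,6 \right)},-211 \right)} = 8 \sqrt{190} - - \frac{41}{145} = 8 \sqrt{190} + \left(- \frac{129}{290} + \frac{211}{290}\right) = 8 \sqrt{190} + \frac{41}{145} = \frac{41}{145} + 8 \sqrt{190}$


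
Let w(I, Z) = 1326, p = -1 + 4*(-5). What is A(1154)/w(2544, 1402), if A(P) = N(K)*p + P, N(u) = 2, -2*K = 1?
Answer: 556/663 ≈ 0.83861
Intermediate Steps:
p = -21 (p = -1 - 20 = -21)
K = -1/2 (K = -1/2*1 = -1/2 ≈ -0.50000)
A(P) = -42 + P (A(P) = 2*(-21) + P = -42 + P)
A(1154)/w(2544, 1402) = (-42 + 1154)/1326 = 1112*(1/1326) = 556/663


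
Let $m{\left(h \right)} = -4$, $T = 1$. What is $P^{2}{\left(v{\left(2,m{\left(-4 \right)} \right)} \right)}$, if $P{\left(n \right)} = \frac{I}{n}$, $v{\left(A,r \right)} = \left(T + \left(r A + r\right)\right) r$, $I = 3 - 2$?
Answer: $\frac{1}{1936} \approx 0.00051653$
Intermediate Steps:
$I = 1$
$v{\left(A,r \right)} = r \left(1 + r + A r\right)$ ($v{\left(A,r \right)} = \left(1 + \left(r A + r\right)\right) r = \left(1 + \left(A r + r\right)\right) r = \left(1 + \left(r + A r\right)\right) r = \left(1 + r + A r\right) r = r \left(1 + r + A r\right)$)
$P{\left(n \right)} = \frac{1}{n}$ ($P{\left(n \right)} = 1 \frac{1}{n} = \frac{1}{n}$)
$P^{2}{\left(v{\left(2,m{\left(-4 \right)} \right)} \right)} = \left(\frac{1}{\left(-4\right) \left(1 - 4 + 2 \left(-4\right)\right)}\right)^{2} = \left(\frac{1}{\left(-4\right) \left(1 - 4 - 8\right)}\right)^{2} = \left(\frac{1}{\left(-4\right) \left(-11\right)}\right)^{2} = \left(\frac{1}{44}\right)^{2} = \frac{1}{1936}$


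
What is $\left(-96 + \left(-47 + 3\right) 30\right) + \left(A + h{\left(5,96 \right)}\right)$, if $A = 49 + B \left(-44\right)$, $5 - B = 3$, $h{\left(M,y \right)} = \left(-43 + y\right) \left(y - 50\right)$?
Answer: $983$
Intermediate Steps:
$h{\left(M,y \right)} = \left(-50 + y\right) \left(-43 + y\right)$ ($h{\left(M,y \right)} = \left(-43 + y\right) \left(-50 + y\right) = \left(-50 + y\right) \left(-43 + y\right)$)
$B = 2$ ($B = 5 - 3 = 2$)
$A = -39$ ($A = 49 + 2 \left(-44\right) = 49 - 88 = -39$)
$\left(-96 + \left(-47 + 3\right) 30\right) + \left(A + h{\left(5,96 \right)}\right) = \left(-96 + \left(-47 + 3\right) 30\right) + \left(-39 + \left(2150 + 96^{2} - 8928\right)\right) = \left(-96 - 1320\right) + \left(-39 + \left(2150 + 9216 - 8928\right)\right) = \left(-96 - 1320\right) + \left(-39 + 2438\right) = -1416 + 2399 = 983$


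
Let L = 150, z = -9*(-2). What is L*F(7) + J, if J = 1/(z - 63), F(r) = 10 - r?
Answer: 20249/45 ≈ 449.98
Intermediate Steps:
z = 18
J = -1/45 (J = 1/(18 - 63) = 1/(-45) = -1/45 ≈ -0.022222)
L*F(7) + J = 150*(10 - 1*7) - 1/45 = 150*(10 - 7) - 1/45 = 150*3 - 1/45 = 450 - 1/45 = 20249/45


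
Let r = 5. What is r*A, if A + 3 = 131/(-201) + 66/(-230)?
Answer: -91043/4623 ≈ -19.693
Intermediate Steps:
A = -91043/23115 (A = -3 + (131/(-201) + 66/(-230)) = -3 + (131*(-1/201) + 66*(-1/230)) = -3 + (-131/201 - 33/115) = -3 - 21698/23115 = -91043/23115 ≈ -3.9387)
r*A = 5*(-91043/23115) = -91043/4623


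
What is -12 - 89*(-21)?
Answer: 1857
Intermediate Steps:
-12 - 89*(-21) = -12 + 1869 = 1857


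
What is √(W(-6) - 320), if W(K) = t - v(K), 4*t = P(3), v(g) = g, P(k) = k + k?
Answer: 25*I*√2/2 ≈ 17.678*I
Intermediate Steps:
P(k) = 2*k
t = 3/2 (t = (2*3)/4 = (¼)*6 = 3/2 ≈ 1.5000)
W(K) = 3/2 - K
√(W(-6) - 320) = √((3/2 - 1*(-6)) - 320) = √((3/2 + 6) - 320) = √(15/2 - 320) = √(-625/2) = 25*I*√2/2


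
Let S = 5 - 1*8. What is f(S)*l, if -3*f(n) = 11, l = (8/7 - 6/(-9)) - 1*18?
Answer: 3740/63 ≈ 59.365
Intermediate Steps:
S = -3 (S = 5 - 8 = -3)
l = -340/21 (l = (8*(⅐) - 6*(-⅑)) - 18 = (8/7 + ⅔) - 18 = 38/21 - 18 = -340/21 ≈ -16.190)
f(n) = -11/3 (f(n) = -⅓*11 = -11/3)
f(S)*l = -11/3*(-340/21) = 3740/63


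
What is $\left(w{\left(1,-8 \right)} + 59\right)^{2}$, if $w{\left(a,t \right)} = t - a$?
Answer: $2500$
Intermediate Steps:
$\left(w{\left(1,-8 \right)} + 59\right)^{2} = \left(\left(-8 - 1\right) + 59\right)^{2} = \left(-9 + 59\right)^{2} = 50^{2} = 2500$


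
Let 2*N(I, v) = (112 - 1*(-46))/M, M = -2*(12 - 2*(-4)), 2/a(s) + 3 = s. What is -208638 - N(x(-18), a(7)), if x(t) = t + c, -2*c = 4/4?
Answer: -8345441/40 ≈ -2.0864e+5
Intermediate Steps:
a(s) = 2/(-3 + s)
c = -½ (c = -2/4 = -½*1 = -½ ≈ -0.50000)
x(t) = -½ + t (x(t) = t - ½ = -½ + t)
M = -40 (M = -2*(12 + 8) = -2*20 = -40)
N(I, v) = -79/40 (N(I, v) = ((112 - 1*(-46))/(-40))/2 = ((112 + 46)*(-1/40))/2 = (158*(-1/40))/2 = (½)*(-79/20) = -79/40)
-208638 - N(x(-18), a(7)) = -208638 - 1*(-79/40) = -208638 + 79/40 = -8345441/40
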